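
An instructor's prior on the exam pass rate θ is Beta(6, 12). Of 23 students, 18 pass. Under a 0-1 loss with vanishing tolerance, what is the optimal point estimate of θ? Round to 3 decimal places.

0.590

Posterior: Beta(6+18, 12+5) = Beta(24, 17).
Mode = (24−1)/(24+17−2) = 23/39 = 0.590.
Mean = 24/(24+17) = 24/41 = 0.585.
This is the posterior mode — the MAP estimate.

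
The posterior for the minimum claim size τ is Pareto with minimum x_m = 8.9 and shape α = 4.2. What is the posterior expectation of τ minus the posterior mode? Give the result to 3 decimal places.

2.781

The Pareto density is strictly decreasing on [x_m, ∞), so the mode is x_m = 8.900.
Mean = α·x_m/(α−1) = 4.2·8.9/3.2 = 11.681.
Difference = 11.681 − 8.900 = 2.781.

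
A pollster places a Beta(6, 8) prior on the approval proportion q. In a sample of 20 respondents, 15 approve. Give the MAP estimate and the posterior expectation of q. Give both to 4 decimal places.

MAP = 0.6250, posterior mean = 0.6176

Posterior: Beta(6+15, 8+5) = Beta(21, 13).
Mode = (21−1)/(21+13−2) = 20/32 = 0.6250.
Mean = 21/(21+13) = 21/34 = 0.6176.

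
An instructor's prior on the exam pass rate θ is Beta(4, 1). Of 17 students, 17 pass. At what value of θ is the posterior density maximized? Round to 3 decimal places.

1.000

Posterior: Beta(4+17, 1+0) = Beta(21, 1).
Since β = 1 ≤ 1 and α > 1, the Beta density is monotone increasing on [0,1]; the mode is at 1.
Mean = 21/(21+1) = 0.955.
This is the posterior mode — the MAP estimate.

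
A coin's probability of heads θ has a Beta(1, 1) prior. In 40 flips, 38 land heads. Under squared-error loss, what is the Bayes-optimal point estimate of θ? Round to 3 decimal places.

0.929

Posterior: Beta(1+38, 1+2) = Beta(39, 3).
Mode = (39−1)/(39+3−2) = 38/40 = 0.950.
Mean = 39/(39+3) = 39/42 = 0.929.
Squared-error loss ⇒ the optimal estimator is the posterior mean.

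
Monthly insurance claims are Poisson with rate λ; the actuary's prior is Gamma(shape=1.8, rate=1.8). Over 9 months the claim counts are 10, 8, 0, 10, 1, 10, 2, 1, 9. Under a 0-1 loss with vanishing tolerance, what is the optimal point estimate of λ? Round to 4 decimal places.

4.7963

Σ counts = 51. Posterior: Gamma(shape = 1.8+51 = 52.8, rate = 1.8+9 = 10.8).
Mode = (α−1)/β = 51.8/10.8 = 4.7963.
Mean = α/β = 52.8/10.8 = 4.8889.
This is the posterior mode — the MAP estimate.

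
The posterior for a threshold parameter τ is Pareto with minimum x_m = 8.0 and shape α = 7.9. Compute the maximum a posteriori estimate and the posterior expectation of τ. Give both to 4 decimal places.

The Pareto density is strictly decreasing on [x_m, ∞), so the mode is x_m = 8.0000.
Mean = α·x_m/(α−1) = 7.9·8.0/6.9 = 9.1594.

τ_MAP = 8.0000, E[τ|data] = 9.1594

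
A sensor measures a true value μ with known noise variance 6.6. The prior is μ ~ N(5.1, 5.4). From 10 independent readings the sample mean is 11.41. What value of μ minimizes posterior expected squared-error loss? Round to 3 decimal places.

Posterior for μ is Normal. Precision-weighted mean: (1/5.4·5.1 + 10/6.6·11.41) / (1/5.4 + 10/6.6) = 10.723.
A Normal posterior is symmetric, so mode = mean.
Squared-error loss ⇒ the optimal estimator is the posterior mean.

10.723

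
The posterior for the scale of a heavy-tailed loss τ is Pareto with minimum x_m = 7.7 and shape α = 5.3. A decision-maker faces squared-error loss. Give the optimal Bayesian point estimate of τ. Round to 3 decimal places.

9.491

The Pareto density is strictly decreasing on [x_m, ∞), so the mode is x_m = 7.700.
Mean = α·x_m/(α−1) = 5.3·7.7/4.3 = 9.491.
Squared-error loss ⇒ the optimal estimator is the posterior mean.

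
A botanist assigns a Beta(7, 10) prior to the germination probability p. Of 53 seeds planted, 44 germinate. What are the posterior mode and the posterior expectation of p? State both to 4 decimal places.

Posterior: Beta(7+44, 10+9) = Beta(51, 19).
Mode = (51−1)/(51+19−2) = 50/68 = 0.7353.
Mean = 51/(51+19) = 51/70 = 0.7286.
Left-skewed posterior ⇒ mean < mode.

MAP = 0.7353, posterior mean = 0.7286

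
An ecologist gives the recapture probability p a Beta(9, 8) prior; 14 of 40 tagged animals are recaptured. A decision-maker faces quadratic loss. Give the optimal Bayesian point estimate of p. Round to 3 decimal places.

0.404

Posterior: Beta(9+14, 8+26) = Beta(23, 34).
Mode = (23−1)/(23+34−2) = 22/55 = 0.400.
Mean = 23/(23+34) = 23/57 = 0.404.
Quadratic loss ⇒ the optimal estimator is the posterior mean.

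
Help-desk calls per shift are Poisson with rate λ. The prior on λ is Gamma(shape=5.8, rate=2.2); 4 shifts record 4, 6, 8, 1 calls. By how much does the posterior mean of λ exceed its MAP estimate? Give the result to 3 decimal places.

0.161

Σ counts = 19. Posterior: Gamma(shape = 5.8+19 = 24.8, rate = 2.2+4 = 6.2).
Mode = (α−1)/β = 23.8/6.2 = 3.839.
Mean = α/β = 24.8/6.2 = 4.000.
Difference = 4.000 − 3.839 = 0.161.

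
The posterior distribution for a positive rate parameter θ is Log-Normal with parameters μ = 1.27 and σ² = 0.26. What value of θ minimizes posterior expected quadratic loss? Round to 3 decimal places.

Mode = exp(μ − σ²) = exp(1.01) = 2.746.
Mean = exp(μ + σ²/2) = exp(1.400) = 4.055.
Quadratic loss ⇒ the optimal estimator is the posterior mean.

4.055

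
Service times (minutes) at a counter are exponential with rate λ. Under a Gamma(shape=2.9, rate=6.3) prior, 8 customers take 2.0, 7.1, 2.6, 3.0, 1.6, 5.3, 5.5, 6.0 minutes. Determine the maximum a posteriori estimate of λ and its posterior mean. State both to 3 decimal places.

Σ times = 33.1. Posterior: Gamma(shape = 2.9+8 = 10.9, rate = 6.3+33.1 = 39.4).
Mode = (α−1)/β = 9.9/39.4 = 0.251.
Mean = α/β = 10.9/39.4 = 0.277.
The posterior is right-skewed, so the mean exceeds the mode.

MAP = 0.251; posterior mean = 0.277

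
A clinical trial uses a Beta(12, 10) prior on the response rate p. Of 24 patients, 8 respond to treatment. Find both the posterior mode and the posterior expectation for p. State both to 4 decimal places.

MAP = 0.4318, posterior mean = 0.4348

Posterior: Beta(12+8, 10+16) = Beta(20, 26).
Mode = (20−1)/(20+26−2) = 19/44 = 0.4318.
Mean = 20/(20+26) = 20/46 = 0.4348.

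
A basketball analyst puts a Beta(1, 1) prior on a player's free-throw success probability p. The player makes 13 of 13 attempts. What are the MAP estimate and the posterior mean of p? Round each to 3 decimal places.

Posterior: Beta(1+13, 1+0) = Beta(14, 1).
Since β = 1 ≤ 1 and α > 1, the Beta density is monotone increasing on [0,1]; the mode is at 1.
Mean = 14/(14+1) = 0.933.

MAP = 1.000, posterior mean = 0.933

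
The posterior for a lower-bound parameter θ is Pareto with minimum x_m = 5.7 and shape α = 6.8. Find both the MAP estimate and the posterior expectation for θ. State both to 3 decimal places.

The Pareto density is strictly decreasing on [x_m, ∞), so the mode is x_m = 5.700.
Mean = α·x_m/(α−1) = 6.8·5.7/5.8 = 6.683.

θ_MAP = 5.700, E[θ|data] = 6.683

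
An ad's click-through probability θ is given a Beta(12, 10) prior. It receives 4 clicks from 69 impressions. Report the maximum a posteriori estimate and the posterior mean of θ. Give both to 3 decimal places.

Posterior: Beta(12+4, 10+65) = Beta(16, 75).
Mode = (16−1)/(16+75−2) = 15/89 = 0.169.
Mean = 16/(16+75) = 16/91 = 0.176.

MAP = 0.169, posterior mean = 0.176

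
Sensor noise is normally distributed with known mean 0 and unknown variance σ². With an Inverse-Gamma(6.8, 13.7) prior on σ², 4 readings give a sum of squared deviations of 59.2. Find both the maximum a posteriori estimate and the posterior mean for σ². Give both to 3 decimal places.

MAP = 4.418; posterior mean = 5.551

Posterior: Inverse-Gamma(shape = 6.8+4/2 = 8.8, scale = 13.7+59.2/2 = 43.3).
Mode = β/(α+1) = 43.3/9.8 = 4.418.
Mean = β/(α−1) = 43.3/7.8 = 5.551.
Mean > mode: the posterior has a right tail.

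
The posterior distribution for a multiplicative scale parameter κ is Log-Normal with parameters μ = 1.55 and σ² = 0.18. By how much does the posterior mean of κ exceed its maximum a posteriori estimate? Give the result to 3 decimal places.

1.220

Mode = exp(μ − σ²) = exp(1.37) = 3.935.
Mean = exp(μ + σ²/2) = exp(1.640) = 5.155.
Difference = 5.155 − 3.935 = 1.220.
The posterior is right-skewed, so the mean exceeds the mode.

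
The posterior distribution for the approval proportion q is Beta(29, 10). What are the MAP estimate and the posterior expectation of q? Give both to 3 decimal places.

MAP = 0.757, posterior mean = 0.744

Mode = (29−1)/(29+10−2) = 28/37 = 0.757.
Mean = 29/(29+10) = 29/39 = 0.744.
The posterior is left-skewed, so the mode exceeds the mean.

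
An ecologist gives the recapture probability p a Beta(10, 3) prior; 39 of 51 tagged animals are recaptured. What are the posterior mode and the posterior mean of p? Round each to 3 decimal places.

posterior mode = 0.774, posterior mean = 0.766

Posterior: Beta(10+39, 3+12) = Beta(49, 15).
Mode = (49−1)/(49+15−2) = 48/62 = 0.774.
Mean = 49/(49+15) = 49/64 = 0.766.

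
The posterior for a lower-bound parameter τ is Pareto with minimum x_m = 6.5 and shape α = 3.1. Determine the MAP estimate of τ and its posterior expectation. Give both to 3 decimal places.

MAP: 6.500. Posterior mean: 9.595.

The Pareto density is strictly decreasing on [x_m, ∞), so the mode is x_m = 6.500.
Mean = α·x_m/(α−1) = 3.1·6.5/2.1 = 9.595.
The mean is pulled above the mode by the posterior's right skew.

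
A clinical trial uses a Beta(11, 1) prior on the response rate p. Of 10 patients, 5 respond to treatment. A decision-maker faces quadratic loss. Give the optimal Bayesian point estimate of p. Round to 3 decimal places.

0.727

Posterior: Beta(11+5, 1+5) = Beta(16, 6).
Mode = (16−1)/(16+6−2) = 15/20 = 0.750.
Mean = 16/(16+6) = 16/22 = 0.727.
Quadratic loss ⇒ the optimal estimator is the posterior mean.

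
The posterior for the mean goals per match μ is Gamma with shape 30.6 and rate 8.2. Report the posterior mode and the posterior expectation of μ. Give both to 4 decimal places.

μ_MAP = 3.6098, E[μ|data] = 3.7317

Mode = (α−1)/β = 29.6/8.2 = 3.6098.
Mean = α/β = 30.6/8.2 = 3.7317.
The posterior is right-skewed, so the mean exceeds the mode.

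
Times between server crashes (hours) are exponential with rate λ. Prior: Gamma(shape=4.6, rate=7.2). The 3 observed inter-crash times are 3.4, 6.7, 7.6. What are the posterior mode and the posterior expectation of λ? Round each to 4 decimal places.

Σ times = 17.7. Posterior: Gamma(shape = 4.6+3 = 7.6, rate = 7.2+17.7 = 24.9).
Mode = (α−1)/β = 6.6/24.9 = 0.2651.
Mean = α/β = 7.6/24.9 = 0.3052.

λ_MAP = 0.2651, E[λ|data] = 0.3052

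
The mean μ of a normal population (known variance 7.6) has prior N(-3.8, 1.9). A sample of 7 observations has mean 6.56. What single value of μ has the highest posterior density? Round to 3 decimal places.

Posterior for μ is Normal. Precision-weighted mean: (1/1.9·-3.8 + 7/7.6·6.56) / (1/1.9 + 7/7.6) = 2.793.
A Normal posterior is symmetric, so mode = mean.
This is the posterior mode — the MAP estimate.

2.793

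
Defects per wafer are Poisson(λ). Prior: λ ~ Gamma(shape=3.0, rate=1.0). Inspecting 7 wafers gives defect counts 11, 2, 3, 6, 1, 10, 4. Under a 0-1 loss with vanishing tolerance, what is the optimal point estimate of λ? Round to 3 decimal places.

4.875

Σ counts = 37. Posterior: Gamma(shape = 3.0+37 = 40.0, rate = 1.0+7 = 8.0).
Mode = (α−1)/β = 39.0/8.0 = 4.875.
Mean = α/β = 40.0/8.0 = 5.000.
This is the posterior mode — the MAP estimate.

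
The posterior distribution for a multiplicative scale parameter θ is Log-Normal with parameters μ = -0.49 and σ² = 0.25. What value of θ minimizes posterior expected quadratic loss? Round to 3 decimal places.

Mode = exp(μ − σ²) = exp(-0.74) = 0.477.
Mean = exp(μ + σ²/2) = exp(-0.365) = 0.694.
Quadratic loss ⇒ the optimal estimator is the posterior mean.

0.694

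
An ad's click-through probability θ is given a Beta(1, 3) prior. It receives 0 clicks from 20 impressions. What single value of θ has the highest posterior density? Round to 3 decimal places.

Posterior: Beta(1+0, 3+20) = Beta(1, 23).
Since α = 1 ≤ 1 and β > 1, the Beta density is monotone decreasing on [0,1]; the mode is at 0.
Mean = 1/(1+23) = 0.042.
This is the posterior mode — the MAP estimate.

0.000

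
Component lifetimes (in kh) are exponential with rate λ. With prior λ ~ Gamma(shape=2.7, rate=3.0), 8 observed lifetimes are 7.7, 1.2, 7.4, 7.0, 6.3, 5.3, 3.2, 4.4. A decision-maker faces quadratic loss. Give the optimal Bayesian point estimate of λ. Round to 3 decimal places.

0.235

Σ times = 42.5. Posterior: Gamma(shape = 2.7+8 = 10.7, rate = 3.0+42.5 = 45.5).
Mode = (α−1)/β = 9.7/45.5 = 0.213.
Mean = α/β = 10.7/45.5 = 0.235.
Quadratic loss ⇒ the optimal estimator is the posterior mean.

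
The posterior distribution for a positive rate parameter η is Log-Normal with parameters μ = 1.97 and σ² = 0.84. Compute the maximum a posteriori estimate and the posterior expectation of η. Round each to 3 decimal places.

Mode = exp(μ − σ²) = exp(1.13) = 3.096.
Mean = exp(μ + σ²/2) = exp(2.390) = 10.913.
Mean > mode: the posterior has a right tail.

η_MAP = 3.096, E[η|data] = 10.913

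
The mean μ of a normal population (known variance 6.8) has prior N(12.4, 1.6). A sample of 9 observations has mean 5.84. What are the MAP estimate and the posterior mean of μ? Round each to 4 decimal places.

μ_MAP = 7.9442, E[μ|data] = 7.9442

Posterior for μ is Normal. Precision-weighted mean: (1/1.6·12.4 + 9/6.8·5.84) / (1/1.6 + 9/6.8) = 7.9442.
A Normal posterior is symmetric, so mode = mean.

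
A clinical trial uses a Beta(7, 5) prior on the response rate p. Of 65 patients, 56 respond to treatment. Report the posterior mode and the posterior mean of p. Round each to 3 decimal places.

Posterior: Beta(7+56, 5+9) = Beta(63, 14).
Mode = (63−1)/(63+14−2) = 62/75 = 0.827.
Mean = 63/(63+14) = 63/77 = 0.818.

MAP = 0.827; posterior mean = 0.818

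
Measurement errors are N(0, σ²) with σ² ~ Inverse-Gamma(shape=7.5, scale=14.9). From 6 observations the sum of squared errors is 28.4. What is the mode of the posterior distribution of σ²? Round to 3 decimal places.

2.530

Posterior: Inverse-Gamma(shape = 7.5+6/2 = 10.5, scale = 14.9+28.4/2 = 29.1).
Mode = β/(α+1) = 29.1/11.5 = 2.530.
Mean = β/(α−1) = 29.1/9.5 = 3.063.
This is the posterior mode — the MAP estimate.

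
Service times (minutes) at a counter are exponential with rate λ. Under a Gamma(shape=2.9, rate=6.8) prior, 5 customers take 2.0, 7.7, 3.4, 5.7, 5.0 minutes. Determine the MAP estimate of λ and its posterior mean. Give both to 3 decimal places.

Σ times = 23.8. Posterior: Gamma(shape = 2.9+5 = 7.9, rate = 6.8+23.8 = 30.6).
Mode = (α−1)/β = 6.9/30.6 = 0.225.
Mean = α/β = 7.9/30.6 = 0.258.
Right-skewed posterior ⇒ mode < mean.

MAP = 0.225, posterior mean = 0.258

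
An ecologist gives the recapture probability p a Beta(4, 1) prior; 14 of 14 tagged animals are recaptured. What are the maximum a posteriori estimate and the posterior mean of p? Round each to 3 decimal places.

Posterior: Beta(4+14, 1+0) = Beta(18, 1).
Since β = 1 ≤ 1 and α > 1, the Beta density is monotone increasing on [0,1]; the mode is at 1.
Mean = 18/(18+1) = 0.947.
The mean is pulled below the mode by the posterior's left skew.

maximum a posteriori estimate = 1.000, posterior mean = 0.947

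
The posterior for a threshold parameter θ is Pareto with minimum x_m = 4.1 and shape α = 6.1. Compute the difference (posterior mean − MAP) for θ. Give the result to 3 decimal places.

The Pareto density is strictly decreasing on [x_m, ∞), so the mode is x_m = 4.100.
Mean = α·x_m/(α−1) = 6.1·4.1/5.1 = 4.904.
Difference = 4.904 − 4.100 = 0.804.

0.804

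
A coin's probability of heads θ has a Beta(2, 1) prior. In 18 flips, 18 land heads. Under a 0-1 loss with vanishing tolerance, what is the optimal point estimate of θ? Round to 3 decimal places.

Posterior: Beta(2+18, 1+0) = Beta(20, 1).
Since β = 1 ≤ 1 and α > 1, the Beta density is monotone increasing on [0,1]; the mode is at 1.
Mean = 20/(20+1) = 0.952.
This is the posterior mode — the MAP estimate.

1.000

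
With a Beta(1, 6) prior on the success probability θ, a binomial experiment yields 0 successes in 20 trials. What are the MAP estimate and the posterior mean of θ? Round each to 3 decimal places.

Posterior: Beta(1+0, 6+20) = Beta(1, 26).
Since α = 1 ≤ 1 and β > 1, the Beta density is monotone decreasing on [0,1]; the mode is at 0.
Mean = 1/(1+26) = 0.037.
Right-skewed posterior ⇒ mode < mean.

θ_MAP = 0.000, E[θ|data] = 0.037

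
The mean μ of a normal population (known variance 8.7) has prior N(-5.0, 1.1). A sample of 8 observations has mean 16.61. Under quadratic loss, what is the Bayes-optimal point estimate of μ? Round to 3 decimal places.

5.867

Posterior for μ is Normal. Precision-weighted mean: (1/1.1·-5.0 + 8/8.7·16.61) / (1/1.1 + 8/8.7) = 5.867.
A Normal posterior is symmetric, so mode = mean.
Quadratic loss ⇒ the optimal estimator is the posterior mean.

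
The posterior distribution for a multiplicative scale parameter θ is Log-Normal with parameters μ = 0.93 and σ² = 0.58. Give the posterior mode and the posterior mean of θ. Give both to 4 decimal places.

θ_MAP = 1.4191, E[θ|data] = 3.3872

Mode = exp(μ − σ²) = exp(0.35) = 1.4191.
Mean = exp(μ + σ²/2) = exp(1.220) = 3.3872.
Mean > mode: the posterior has a right tail.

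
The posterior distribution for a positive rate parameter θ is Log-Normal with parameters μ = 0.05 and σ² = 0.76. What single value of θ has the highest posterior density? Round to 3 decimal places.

0.492

Mode = exp(μ − σ²) = exp(-0.71) = 0.492.
Mean = exp(μ + σ²/2) = exp(0.430) = 1.537.
This is the posterior mode — the MAP estimate.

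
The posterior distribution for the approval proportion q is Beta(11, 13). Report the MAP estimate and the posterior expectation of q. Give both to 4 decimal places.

MAP = 0.4545, posterior mean = 0.4583

Mode = (11−1)/(11+13−2) = 10/22 = 0.4545.
Mean = 11/(11+13) = 11/24 = 0.4583.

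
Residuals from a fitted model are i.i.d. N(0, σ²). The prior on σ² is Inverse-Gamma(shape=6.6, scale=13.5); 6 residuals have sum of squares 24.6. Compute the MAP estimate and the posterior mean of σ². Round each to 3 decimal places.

Posterior: Inverse-Gamma(shape = 6.6+6/2 = 9.6, scale = 13.5+24.6/2 = 25.8).
Mode = β/(α+1) = 25.8/10.6 = 2.434.
Mean = β/(α−1) = 25.8/8.6 = 3.000.

MAP = 2.434; posterior mean = 3.000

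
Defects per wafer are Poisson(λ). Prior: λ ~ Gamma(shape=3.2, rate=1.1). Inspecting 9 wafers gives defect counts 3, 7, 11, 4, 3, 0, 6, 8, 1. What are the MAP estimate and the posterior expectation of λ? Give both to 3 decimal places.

Σ counts = 43. Posterior: Gamma(shape = 3.2+43 = 46.2, rate = 1.1+9 = 10.1).
Mode = (α−1)/β = 45.2/10.1 = 4.475.
Mean = α/β = 46.2/10.1 = 4.574.
Mean > mode: the posterior has a right tail.

MAP estimate = 4.475, posterior expectation = 4.574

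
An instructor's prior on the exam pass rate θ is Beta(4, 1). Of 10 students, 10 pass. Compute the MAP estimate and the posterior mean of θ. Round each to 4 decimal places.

Posterior: Beta(4+10, 1+0) = Beta(14, 1).
Since β = 1 ≤ 1 and α > 1, the Beta density is monotone increasing on [0,1]; the mode is at 1.
Mean = 14/(14+1) = 0.9333.

MAP = 1.0000; posterior mean = 0.9333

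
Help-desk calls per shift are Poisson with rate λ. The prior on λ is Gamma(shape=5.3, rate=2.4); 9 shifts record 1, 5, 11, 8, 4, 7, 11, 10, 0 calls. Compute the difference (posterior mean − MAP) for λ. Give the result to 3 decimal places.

Σ counts = 57. Posterior: Gamma(shape = 5.3+57 = 62.3, rate = 2.4+9 = 11.4).
Mode = (α−1)/β = 61.3/11.4 = 5.377.
Mean = α/β = 62.3/11.4 = 5.465.
Difference = 5.465 − 5.377 = 0.088.
The posterior is right-skewed, so the mean exceeds the mode.

0.088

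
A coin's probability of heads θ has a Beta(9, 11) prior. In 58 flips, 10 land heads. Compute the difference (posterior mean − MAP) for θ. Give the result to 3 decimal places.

0.007

Posterior: Beta(9+10, 11+48) = Beta(19, 59).
Mode = (19−1)/(19+59−2) = 18/76 = 0.237.
Mean = 19/(19+59) = 19/78 = 0.244.
Difference = 0.244 − 0.237 = 0.007.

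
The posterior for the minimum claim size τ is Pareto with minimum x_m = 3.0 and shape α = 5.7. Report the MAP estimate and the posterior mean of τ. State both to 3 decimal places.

The Pareto density is strictly decreasing on [x_m, ∞), so the mode is x_m = 3.000.
Mean = α·x_m/(α−1) = 5.7·3.0/4.7 = 3.638.
Right-skewed posterior ⇒ mode < mean.

MAP = 3.000, posterior mean = 3.638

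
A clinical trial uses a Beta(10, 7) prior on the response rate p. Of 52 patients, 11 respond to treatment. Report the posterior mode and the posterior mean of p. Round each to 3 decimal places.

MAP = 0.299, posterior mean = 0.304

Posterior: Beta(10+11, 7+41) = Beta(21, 48).
Mode = (21−1)/(21+48−2) = 20/67 = 0.299.
Mean = 21/(21+48) = 21/69 = 0.304.
Mean > mode: the posterior has a right tail.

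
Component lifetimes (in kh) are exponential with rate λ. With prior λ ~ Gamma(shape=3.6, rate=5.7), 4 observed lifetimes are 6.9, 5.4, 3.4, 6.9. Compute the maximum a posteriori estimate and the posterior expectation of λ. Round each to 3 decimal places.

λ_MAP = 0.233, E[λ|data] = 0.269

Σ times = 22.6. Posterior: Gamma(shape = 3.6+4 = 7.6, rate = 5.7+22.6 = 28.3).
Mode = (α−1)/β = 6.6/28.3 = 0.233.
Mean = α/β = 7.6/28.3 = 0.269.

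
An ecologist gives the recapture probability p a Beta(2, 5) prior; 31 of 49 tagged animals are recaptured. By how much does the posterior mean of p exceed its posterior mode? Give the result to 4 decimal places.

Posterior: Beta(2+31, 5+18) = Beta(33, 23).
Mode = (33−1)/(33+23−2) = 32/54 = 0.5926.
Mean = 33/(33+23) = 33/56 = 0.5893.
Difference = 0.5893 − 0.5926 = -0.0033.

-0.0033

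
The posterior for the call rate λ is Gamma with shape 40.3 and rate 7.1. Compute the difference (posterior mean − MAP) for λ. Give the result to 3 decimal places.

Mode = (α−1)/β = 39.3/7.1 = 5.535.
Mean = α/β = 40.3/7.1 = 5.676.
Difference = 5.676 − 5.535 = 0.141.
The posterior is right-skewed, so the mean exceeds the mode.

0.141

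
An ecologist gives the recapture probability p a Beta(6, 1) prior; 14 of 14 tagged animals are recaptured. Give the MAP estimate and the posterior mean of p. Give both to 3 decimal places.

MAP = 1.000; posterior mean = 0.952

Posterior: Beta(6+14, 1+0) = Beta(20, 1).
Since β = 1 ≤ 1 and α > 1, the Beta density is monotone increasing on [0,1]; the mode is at 1.
Mean = 20/(20+1) = 0.952.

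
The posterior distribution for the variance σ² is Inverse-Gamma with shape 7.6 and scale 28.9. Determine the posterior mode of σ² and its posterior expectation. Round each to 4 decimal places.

posterior mode = 3.3605, posterior expectation = 4.3788

Mode = β/(α+1) = 28.9/8.6 = 3.3605.
Mean = β/(α−1) = 28.9/6.6 = 4.3788.
Mean > mode: the posterior has a right tail.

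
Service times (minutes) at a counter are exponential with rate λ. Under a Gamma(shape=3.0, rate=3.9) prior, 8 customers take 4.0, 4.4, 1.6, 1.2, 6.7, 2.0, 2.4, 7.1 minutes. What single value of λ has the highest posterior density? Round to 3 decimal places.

0.300

Σ times = 29.4. Posterior: Gamma(shape = 3.0+8 = 11.0, rate = 3.9+29.4 = 33.3).
Mode = (α−1)/β = 10.0/33.3 = 0.300.
Mean = α/β = 11.0/33.3 = 0.330.
This is the posterior mode — the MAP estimate.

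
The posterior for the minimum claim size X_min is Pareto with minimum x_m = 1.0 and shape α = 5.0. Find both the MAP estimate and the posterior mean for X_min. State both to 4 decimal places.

X_min_MAP = 1.0000, E[X_min|data] = 1.2500

The Pareto density is strictly decreasing on [x_m, ∞), so the mode is x_m = 1.0000.
Mean = α·x_m/(α−1) = 5.0·1.0/4.0 = 1.2500.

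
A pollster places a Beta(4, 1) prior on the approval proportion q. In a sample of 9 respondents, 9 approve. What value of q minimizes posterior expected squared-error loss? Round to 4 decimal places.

Posterior: Beta(4+9, 1+0) = Beta(13, 1).
Since β = 1 ≤ 1 and α > 1, the Beta density is monotone increasing on [0,1]; the mode is at 1.
Mean = 13/(13+1) = 0.9286.
Squared-error loss ⇒ the optimal estimator is the posterior mean.

0.9286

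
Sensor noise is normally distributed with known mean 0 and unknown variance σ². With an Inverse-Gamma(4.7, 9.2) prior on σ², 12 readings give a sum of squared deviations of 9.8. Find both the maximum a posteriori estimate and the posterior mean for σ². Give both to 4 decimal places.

MAP = 1.2051; posterior mean = 1.4536

Posterior: Inverse-Gamma(shape = 4.7+12/2 = 10.7, scale = 9.2+9.8/2 = 14.1).
Mode = β/(α+1) = 14.1/11.7 = 1.2051.
Mean = β/(α−1) = 14.1/9.7 = 1.4536.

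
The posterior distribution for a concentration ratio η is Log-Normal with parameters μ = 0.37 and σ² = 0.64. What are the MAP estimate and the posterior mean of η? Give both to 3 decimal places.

Mode = exp(μ − σ²) = exp(-0.27) = 0.763.
Mean = exp(μ + σ²/2) = exp(0.690) = 1.994.
The mean is pulled above the mode by the posterior's right skew.

MAP = 0.763; posterior mean = 1.994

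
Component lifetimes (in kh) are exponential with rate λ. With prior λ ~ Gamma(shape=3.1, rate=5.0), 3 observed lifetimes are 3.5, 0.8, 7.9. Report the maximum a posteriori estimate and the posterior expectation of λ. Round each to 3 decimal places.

Σ times = 12.2. Posterior: Gamma(shape = 3.1+3 = 6.1, rate = 5.0+12.2 = 17.2).
Mode = (α−1)/β = 5.1/17.2 = 0.297.
Mean = α/β = 6.1/17.2 = 0.355.
The posterior is right-skewed, so the mean exceeds the mode.

MAP: 0.297. Posterior mean: 0.355.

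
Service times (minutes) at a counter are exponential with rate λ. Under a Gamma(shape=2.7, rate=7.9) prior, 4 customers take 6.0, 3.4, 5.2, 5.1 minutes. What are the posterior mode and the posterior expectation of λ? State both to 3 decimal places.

MAP: 0.207. Posterior mean: 0.243.

Σ times = 19.7. Posterior: Gamma(shape = 2.7+4 = 6.7, rate = 7.9+19.7 = 27.6).
Mode = (α−1)/β = 5.7/27.6 = 0.207.
Mean = α/β = 6.7/27.6 = 0.243.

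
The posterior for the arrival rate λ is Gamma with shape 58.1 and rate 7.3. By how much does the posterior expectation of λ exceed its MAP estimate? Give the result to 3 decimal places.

Mode = (α−1)/β = 57.1/7.3 = 7.822.
Mean = α/β = 58.1/7.3 = 7.959.
Difference = 7.959 − 7.822 = 0.137.

0.137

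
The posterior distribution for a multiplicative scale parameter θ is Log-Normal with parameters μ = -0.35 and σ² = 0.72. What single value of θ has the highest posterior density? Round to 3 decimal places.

0.343

Mode = exp(μ − σ²) = exp(-1.07) = 0.343.
Mean = exp(μ + σ²/2) = exp(0.010) = 1.010.
This is the posterior mode — the MAP estimate.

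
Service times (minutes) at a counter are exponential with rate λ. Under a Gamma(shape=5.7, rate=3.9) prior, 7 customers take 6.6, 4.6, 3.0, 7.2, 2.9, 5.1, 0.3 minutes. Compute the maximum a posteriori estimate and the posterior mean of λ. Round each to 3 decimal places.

Σ times = 29.7. Posterior: Gamma(shape = 5.7+7 = 12.7, rate = 3.9+29.7 = 33.6).
Mode = (α−1)/β = 11.7/33.6 = 0.348.
Mean = α/β = 12.7/33.6 = 0.378.

maximum a posteriori estimate = 0.348, posterior mean = 0.378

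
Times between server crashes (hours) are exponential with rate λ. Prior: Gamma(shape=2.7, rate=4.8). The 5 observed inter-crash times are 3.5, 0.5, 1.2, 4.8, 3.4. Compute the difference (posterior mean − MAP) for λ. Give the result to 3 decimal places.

0.055

Σ times = 13.4. Posterior: Gamma(shape = 2.7+5 = 7.7, rate = 4.8+13.4 = 18.2).
Mode = (α−1)/β = 6.7/18.2 = 0.368.
Mean = α/β = 7.7/18.2 = 0.423.
Difference = 0.423 − 0.368 = 0.055.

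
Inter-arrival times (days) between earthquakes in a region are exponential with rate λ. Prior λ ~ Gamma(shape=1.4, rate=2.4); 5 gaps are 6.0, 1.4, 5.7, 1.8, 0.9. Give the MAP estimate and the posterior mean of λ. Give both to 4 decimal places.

Σ times = 15.8. Posterior: Gamma(shape = 1.4+5 = 6.4, rate = 2.4+15.8 = 18.2).
Mode = (α−1)/β = 5.4/18.2 = 0.2967.
Mean = α/β = 6.4/18.2 = 0.3516.

MAP = 0.2967; posterior mean = 0.3516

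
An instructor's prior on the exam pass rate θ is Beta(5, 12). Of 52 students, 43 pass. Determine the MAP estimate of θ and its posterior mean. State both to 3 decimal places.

Posterior: Beta(5+43, 12+9) = Beta(48, 21).
Mode = (48−1)/(48+21−2) = 47/67 = 0.701.
Mean = 48/(48+21) = 48/69 = 0.696.

MAP = 0.701, posterior mean = 0.696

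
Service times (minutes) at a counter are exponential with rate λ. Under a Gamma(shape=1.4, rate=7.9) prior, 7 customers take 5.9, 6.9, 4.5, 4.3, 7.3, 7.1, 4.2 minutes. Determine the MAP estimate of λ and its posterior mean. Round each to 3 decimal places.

MAP = 0.154, posterior mean = 0.175

Σ times = 40.2. Posterior: Gamma(shape = 1.4+7 = 8.4, rate = 7.9+40.2 = 48.1).
Mode = (α−1)/β = 7.4/48.1 = 0.154.
Mean = α/β = 8.4/48.1 = 0.175.
Right-skewed posterior ⇒ mode < mean.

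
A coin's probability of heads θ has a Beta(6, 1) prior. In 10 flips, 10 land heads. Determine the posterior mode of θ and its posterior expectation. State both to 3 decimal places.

MAP: 1.000. Posterior mean: 0.941.

Posterior: Beta(6+10, 1+0) = Beta(16, 1).
Since β = 1 ≤ 1 and α > 1, the Beta density is monotone increasing on [0,1]; the mode is at 1.
Mean = 16/(16+1) = 0.941.
The mean is pulled below the mode by the posterior's left skew.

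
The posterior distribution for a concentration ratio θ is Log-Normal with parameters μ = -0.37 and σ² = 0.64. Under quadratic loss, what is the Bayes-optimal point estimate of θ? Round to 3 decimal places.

0.951

Mode = exp(μ − σ²) = exp(-1.01) = 0.364.
Mean = exp(μ + σ²/2) = exp(-0.050) = 0.951.
Quadratic loss ⇒ the optimal estimator is the posterior mean.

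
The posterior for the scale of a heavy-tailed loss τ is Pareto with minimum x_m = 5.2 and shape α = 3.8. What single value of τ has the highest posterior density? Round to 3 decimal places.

The Pareto density is strictly decreasing on [x_m, ∞), so the mode is x_m = 5.200.
Mean = α·x_m/(α−1) = 3.8·5.2/2.8 = 7.057.
This is the posterior mode — the MAP estimate.

5.200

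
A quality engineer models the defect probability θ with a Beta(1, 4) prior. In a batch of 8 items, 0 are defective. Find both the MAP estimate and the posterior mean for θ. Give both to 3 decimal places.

MAP = 0.000, posterior mean = 0.077

Posterior: Beta(1+0, 4+8) = Beta(1, 12).
Since α = 1 ≤ 1 and β > 1, the Beta density is monotone decreasing on [0,1]; the mode is at 0.
Mean = 1/(1+12) = 0.077.
The posterior is right-skewed, so the mean exceeds the mode.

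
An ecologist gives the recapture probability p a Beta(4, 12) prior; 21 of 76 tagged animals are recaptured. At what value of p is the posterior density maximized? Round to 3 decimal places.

Posterior: Beta(4+21, 12+55) = Beta(25, 67).
Mode = (25−1)/(25+67−2) = 24/90 = 0.267.
Mean = 25/(25+67) = 25/92 = 0.272.
This is the posterior mode — the MAP estimate.

0.267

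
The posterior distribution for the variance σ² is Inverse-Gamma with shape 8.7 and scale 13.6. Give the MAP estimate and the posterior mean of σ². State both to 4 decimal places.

Mode = β/(α+1) = 13.6/9.7 = 1.4021.
Mean = β/(α−1) = 13.6/7.7 = 1.7662.

MAP = 1.4021, posterior mean = 1.7662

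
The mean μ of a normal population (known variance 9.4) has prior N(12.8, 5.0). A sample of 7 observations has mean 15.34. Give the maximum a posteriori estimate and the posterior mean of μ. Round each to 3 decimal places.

Posterior for μ is Normal. Precision-weighted mean: (1/5.0·12.8 + 7/9.4·15.34) / (1/5.0 + 7/9.4) = 14.802.
A Normal posterior is symmetric, so mode = mean.

maximum a posteriori estimate = 14.802, posterior mean = 14.802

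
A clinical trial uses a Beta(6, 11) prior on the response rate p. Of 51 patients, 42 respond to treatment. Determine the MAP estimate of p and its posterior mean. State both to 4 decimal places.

Posterior: Beta(6+42, 11+9) = Beta(48, 20).
Mode = (48−1)/(48+20−2) = 47/66 = 0.7121.
Mean = 48/(48+20) = 48/68 = 0.7059.
The mean is pulled below the mode by the posterior's left skew.

MAP estimate = 0.7121, posterior mean = 0.7059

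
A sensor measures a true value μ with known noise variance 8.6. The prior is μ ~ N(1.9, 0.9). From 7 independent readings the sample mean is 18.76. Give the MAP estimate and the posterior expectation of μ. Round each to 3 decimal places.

Posterior for μ is Normal. Precision-weighted mean: (1/0.9·1.9 + 7/8.6·18.76) / (1/0.9 + 7/8.6) = 9.029.
A Normal posterior is symmetric, so mode = mean.

μ_MAP = 9.029, E[μ|data] = 9.029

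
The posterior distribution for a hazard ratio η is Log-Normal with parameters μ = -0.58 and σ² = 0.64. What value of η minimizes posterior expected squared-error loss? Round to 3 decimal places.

Mode = exp(μ − σ²) = exp(-1.22) = 0.295.
Mean = exp(μ + σ²/2) = exp(-0.260) = 0.771.
Squared-error loss ⇒ the optimal estimator is the posterior mean.

0.771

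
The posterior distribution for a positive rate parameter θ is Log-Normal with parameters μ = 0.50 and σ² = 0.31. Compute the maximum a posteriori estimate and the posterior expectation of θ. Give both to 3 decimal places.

MAP = 1.209, posterior mean = 1.925

Mode = exp(μ − σ²) = exp(0.19) = 1.209.
Mean = exp(μ + σ²/2) = exp(0.655) = 1.925.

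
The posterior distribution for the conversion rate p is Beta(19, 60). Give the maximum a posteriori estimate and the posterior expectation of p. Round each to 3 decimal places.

Mode = (19−1)/(19+60−2) = 18/77 = 0.234.
Mean = 19/(19+60) = 19/79 = 0.241.

MAP = 0.234; posterior mean = 0.241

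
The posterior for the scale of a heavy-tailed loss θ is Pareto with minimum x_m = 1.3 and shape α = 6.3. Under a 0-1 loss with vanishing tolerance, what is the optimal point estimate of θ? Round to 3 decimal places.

The Pareto density is strictly decreasing on [x_m, ∞), so the mode is x_m = 1.300.
Mean = α·x_m/(α−1) = 6.3·1.3/5.3 = 1.545.
This is the posterior mode — the MAP estimate.

1.300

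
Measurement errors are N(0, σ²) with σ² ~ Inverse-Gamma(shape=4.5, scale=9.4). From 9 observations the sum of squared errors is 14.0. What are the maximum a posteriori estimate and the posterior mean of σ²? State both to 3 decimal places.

Posterior: Inverse-Gamma(shape = 4.5+9/2 = 9.0, scale = 9.4+14.0/2 = 16.4).
Mode = β/(α+1) = 16.4/10.0 = 1.640.
Mean = β/(α−1) = 16.4/8.0 = 2.050.
The mean is pulled above the mode by the posterior's right skew.

maximum a posteriori estimate = 1.640, posterior mean = 2.050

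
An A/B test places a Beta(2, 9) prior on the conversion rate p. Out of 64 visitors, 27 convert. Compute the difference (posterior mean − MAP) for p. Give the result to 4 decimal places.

Posterior: Beta(2+27, 9+37) = Beta(29, 46).
Mode = (29−1)/(29+46−2) = 28/73 = 0.3836.
Mean = 29/(29+46) = 29/75 = 0.3867.
Difference = 0.3867 − 0.3836 = 0.0031.

0.0031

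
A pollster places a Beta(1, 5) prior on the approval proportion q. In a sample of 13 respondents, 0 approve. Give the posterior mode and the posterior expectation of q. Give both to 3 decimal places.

MAP = 0.000; posterior mean = 0.053

Posterior: Beta(1+0, 5+13) = Beta(1, 18).
Since α = 1 ≤ 1 and β > 1, the Beta density is monotone decreasing on [0,1]; the mode is at 0.
Mean = 1/(1+18) = 0.053.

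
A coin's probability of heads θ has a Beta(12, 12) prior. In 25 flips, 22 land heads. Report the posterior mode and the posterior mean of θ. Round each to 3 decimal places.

Posterior: Beta(12+22, 12+3) = Beta(34, 15).
Mode = (34−1)/(34+15−2) = 33/47 = 0.702.
Mean = 34/(34+15) = 34/49 = 0.694.

MAP: 0.702. Posterior mean: 0.694.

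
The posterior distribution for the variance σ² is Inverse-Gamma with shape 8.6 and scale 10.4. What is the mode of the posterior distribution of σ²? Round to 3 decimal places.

1.083

Mode = β/(α+1) = 10.4/9.6 = 1.083.
Mean = β/(α−1) = 10.4/7.6 = 1.368.
This is the posterior mode — the MAP estimate.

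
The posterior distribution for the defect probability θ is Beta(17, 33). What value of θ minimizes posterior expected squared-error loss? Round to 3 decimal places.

Mode = (17−1)/(17+33−2) = 16/48 = 0.333.
Mean = 17/(17+33) = 17/50 = 0.340.
Squared-error loss ⇒ the optimal estimator is the posterior mean.

0.340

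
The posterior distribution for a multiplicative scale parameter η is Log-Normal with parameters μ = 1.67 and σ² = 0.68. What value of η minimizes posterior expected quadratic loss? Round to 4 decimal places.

7.4633

Mode = exp(μ − σ²) = exp(0.99) = 2.6912.
Mean = exp(μ + σ²/2) = exp(2.010) = 7.4633.
Quadratic loss ⇒ the optimal estimator is the posterior mean.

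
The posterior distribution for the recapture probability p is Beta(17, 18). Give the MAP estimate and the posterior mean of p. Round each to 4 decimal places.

MAP: 0.4848. Posterior mean: 0.4857.

Mode = (17−1)/(17+18−2) = 16/33 = 0.4848.
Mean = 17/(17+18) = 17/35 = 0.4857.
Mean > mode: the posterior has a right tail.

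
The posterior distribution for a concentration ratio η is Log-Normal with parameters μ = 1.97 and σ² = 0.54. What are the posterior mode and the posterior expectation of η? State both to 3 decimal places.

Mode = exp(μ − σ²) = exp(1.43) = 4.179.
Mean = exp(μ + σ²/2) = exp(2.240) = 9.393.
Mean > mode: the posterior has a right tail.

MAP: 4.179. Posterior mean: 9.393.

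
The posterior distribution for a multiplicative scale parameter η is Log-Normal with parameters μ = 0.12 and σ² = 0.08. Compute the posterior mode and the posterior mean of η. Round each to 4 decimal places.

Mode = exp(μ − σ²) = exp(0.04) = 1.0408.
Mean = exp(μ + σ²/2) = exp(0.160) = 1.1735.
Mean > mode: the posterior has a right tail.

posterior mode = 1.0408, posterior mean = 1.1735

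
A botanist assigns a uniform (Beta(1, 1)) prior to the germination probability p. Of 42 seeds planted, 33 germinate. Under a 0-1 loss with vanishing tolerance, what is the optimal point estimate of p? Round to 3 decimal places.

0.786

Posterior: Beta(1+33, 1+9) = Beta(34, 10).
Mode = (34−1)/(34+10−2) = 33/42 = 0.786.
With a flat prior the MAP equals the MLE, 33/42.
Mean = 34/(34+10) = 34/44 = 0.773.
This is the posterior mode — the MAP estimate.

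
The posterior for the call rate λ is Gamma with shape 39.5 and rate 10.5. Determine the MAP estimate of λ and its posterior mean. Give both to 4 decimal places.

MAP: 3.6667. Posterior mean: 3.7619.

Mode = (α−1)/β = 38.5/10.5 = 3.6667.
Mean = α/β = 39.5/10.5 = 3.7619.
The mean is pulled above the mode by the posterior's right skew.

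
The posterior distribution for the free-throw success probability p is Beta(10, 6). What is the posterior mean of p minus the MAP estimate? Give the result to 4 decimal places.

-0.0179

Mode = (10−1)/(10+6−2) = 9/14 = 0.6429.
Mean = 10/(10+6) = 10/16 = 0.6250.
Difference = 0.6250 − 0.6429 = -0.0179.
The mean is pulled below the mode by the posterior's left skew.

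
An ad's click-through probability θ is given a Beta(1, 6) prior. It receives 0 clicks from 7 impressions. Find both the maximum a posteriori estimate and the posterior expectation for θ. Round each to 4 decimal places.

maximum a posteriori estimate = 0.0000, posterior expectation = 0.0714

Posterior: Beta(1+0, 6+7) = Beta(1, 13).
Since α = 1 ≤ 1 and β > 1, the Beta density is monotone decreasing on [0,1]; the mode is at 0.
Mean = 1/(1+13) = 0.0714.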